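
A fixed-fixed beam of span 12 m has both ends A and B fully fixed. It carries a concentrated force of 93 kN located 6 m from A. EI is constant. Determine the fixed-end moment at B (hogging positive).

Take the two fixed-end moments M_A, M_B as redundants; the released structure is the simple span AB.
End rotations of the released simple span under the applied load (×1/EI):
  at A: point load 93 at a = 6: Pab(L + b)/(6LEI) = 837/EI
  at B: point load 93 at a = 6: Pab(L + a)/(6LEI) = 837/EI
  θ_A0 = 837/EI,  θ_B0 = 837/EI
Flexibility coefficients: a unit moment at one end gives L/(3EI) there and L/(6EI) at the far end, so f₁₁ = f₂₂ = 4/EI and f₁₂ = f₂₁ = 2/EI.
Compatibility — zero rotation at each built-in end:
  4 M_A + 2 M_B = 837
  2 M_A + 4 M_B = 837
Solving the pair gives M_A = 139.5 kN·m and M_B = 139.5 kN·m (hogging).

M_B = 139.5 kN·m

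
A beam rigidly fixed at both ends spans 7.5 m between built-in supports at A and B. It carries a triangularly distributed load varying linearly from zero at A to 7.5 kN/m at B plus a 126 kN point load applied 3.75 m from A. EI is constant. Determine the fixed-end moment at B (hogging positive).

M_B = 139.2 kN·m

Release both end moments; the primary structure is a simply-supported span AB with redundants M_A and M_B.
On the primary (simply-supported) span, the end slopes from the loading are:
  at A: triangular load, peak 7.5: 7w₀L³/(360EI) = 61.52/EI
  at B: triangular load, peak 7.5: w₀L³/(45EI) = 70.31/EI
  at A: point load 126 at a = 3.75: Pab(L + b)/(6LEI) = 443/EI
  at B: point load 126 at a = 3.75: Pab(L + a)/(6LEI) = 443/EI
  θ_A0 = 504.5/EI,  θ_B0 = 513.3/EI
Flexibility coefficients: a unit moment at one end gives L/(3EI) there and L/(6EI) at the far end, so f₁₁ = f₂₂ = 2.5/EI and f₁₂ = f₂₁ = 1.25/EI.
Compatibility — zero rotation at each built-in end:
  2.5 M_A + 1.25 M_B = 504.5
  1.25 M_A + 2.5 M_B = 513.3
Solving the pair gives M_A = 132.2 kN·m and M_B = 139.2 kN·m (hogging).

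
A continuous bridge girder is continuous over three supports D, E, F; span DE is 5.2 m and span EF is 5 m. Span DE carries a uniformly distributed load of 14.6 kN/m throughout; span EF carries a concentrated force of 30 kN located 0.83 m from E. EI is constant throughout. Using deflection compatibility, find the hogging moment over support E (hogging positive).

M_E = 34.49 kN·m

Take M_E as the redundant. Released structure: two simple spans DE and EF with a hinge at E.
End slopes at the hinge E, treating each span as simply supported:
  span DE: UDL 14.6: wL³/(24EI) = 85.54/EI
  span EF: point load 30 at a = 0.83: Pab(L + b)/(6LEI) = 31.74/EI
  relative rotation θ_0 = (85.54 + 31.74)/EI = 117.3/EI
A unit hogging moment at E produces rotation L₁/(3EI) + L₂/(3EI) = 3.4/EI.
Slope continuity at E: θ_0 = M_E·3.4/EI, so M_E = 117.3/3.4 = 34.49 kN·m (hogging).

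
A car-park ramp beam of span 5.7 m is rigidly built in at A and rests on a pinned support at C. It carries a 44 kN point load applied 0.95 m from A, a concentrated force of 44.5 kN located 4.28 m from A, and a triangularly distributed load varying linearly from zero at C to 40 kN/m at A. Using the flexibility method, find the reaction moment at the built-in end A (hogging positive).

M_A = 148.2 kN·m

Remove the prop at C; the released (primary) structure is a cantilever built in at A.
Downward deflection at the released point C due to the loads:
  point load 44 at a = 0.95: Pa²(3L − a)/(6EI) = 106.9/EI
  point load 44.5 at a = 4.28: Pa²(3L − a)/(6EI) = 1742/EI
  triangular load, peak 40 at the fixed end: w₀L⁴/(30EI) = 1407/EI
  δ_0 = 3256/EI
Tip deflection under a unit load at C: L³/(3EI) = 61.73/EI.
The prop prevents deflection at C: R_C = δ_0/δ_{CC} = 3256/61.73 = 52.75 kN.
Moment equilibrium about A: M_A = Σ(load moments about A) − R_C·L = 448.9 − 52.75×5.7 = 148.2 kN·m.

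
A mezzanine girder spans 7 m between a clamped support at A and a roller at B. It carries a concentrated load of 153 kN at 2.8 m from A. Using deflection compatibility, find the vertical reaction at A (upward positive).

R_A = 121.2 kN

Remove the prop at B; the released (primary) structure is a cantilever built in at A.
Downward deflection at the released point B due to the loads:
  point load 153 at a = 2.8: Pa²(3L − a)/(6EI) = 3639/EI
Tip deflection under a unit load at B: L³/(3EI) = 114.3/EI.
Compatibility at B: δ_0 − R_B·δ_{BB} = 0, so R_B = 3639/114.3 = 31.82 kN.
Vertical equilibrium: R_A = ΣP − R_B = 153 − 31.82 = 121.2 kN.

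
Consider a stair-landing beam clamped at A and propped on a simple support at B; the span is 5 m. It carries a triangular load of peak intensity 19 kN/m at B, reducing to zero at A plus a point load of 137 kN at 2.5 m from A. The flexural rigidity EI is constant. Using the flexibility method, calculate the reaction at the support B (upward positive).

R_B = 68.94 kN

Take the reaction at B as the redundant and release it; the primary structure is a cantilever fixed at A.
Deflection at B on the released cantilever, summing each load's contribution:
  triangular load, peak 19 at the free end: 11w₀L⁴/(120EI) = 1089/EI
  point load 137 at a = 2.5: Pa²(3L − a)/(6EI) = 1784/EI
  δ_0 = 2872/EI
Tip deflection under a unit load at B: L³/(3EI) = 41.67/EI.
The prop prevents deflection at B: R_B = δ_0/δ_{BB} = 2872/41.67 = 68.94 kN.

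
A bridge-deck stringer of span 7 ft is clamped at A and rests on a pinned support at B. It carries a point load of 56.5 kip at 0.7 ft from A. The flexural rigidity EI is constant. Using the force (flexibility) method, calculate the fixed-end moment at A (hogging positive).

Choose R_B as the redundant. The primary structure is the cantilever fixed at A.
Primary-structure tip deflection at B by superposition:
  point load 56.5 at a = 0.7: Pa²(3L − a)/(6EI) = 93.67/EI
Flexibility coefficient — unit upward force at B: δ_{BB} = L³/(3EI) = 114.3/EI.
Compatibility at B: δ_0 − R_B·δ_{BB} = 0, so R_B = 93.67/114.3 = 0.8193 kip.
Moment equilibrium about A: M_A = Σ(load moments about A) − R_B·L = 39.55 − 0.8193×7 = 33.82 kip·ft.

M_A = 33.82 kip·ft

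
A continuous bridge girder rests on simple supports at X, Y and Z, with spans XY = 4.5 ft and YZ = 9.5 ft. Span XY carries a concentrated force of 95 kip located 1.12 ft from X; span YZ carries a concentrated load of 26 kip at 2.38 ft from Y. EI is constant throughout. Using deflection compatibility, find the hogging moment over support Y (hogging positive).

M_Y = 43.57 kip·ft

Release continuity at Y by inserting a hinge; the redundant is the internal moment M_Y. The primary structure is two simply-supported spans XY and YZ.
Discontinuity in slope at Y on the released structure — sum the simple-span end rotations:
  span XY: point load 95 at a = 1.12: Pab(L + a)/(6LEI) = 74.86/EI
  span YZ: point load 26 at a = 2.38: Pab(L + b)/(6LEI) = 128.5/EI
  relative rotation θ_0 = (74.86 + 128.5)/EI = 203.3/EI
A unit hogging moment at Y produces rotation L₁/(3EI) + L₂/(3EI) = 4.667/EI.
Compatibility: M_Y·(L₁+L₂)/(3EI) = θ_0, giving M_Y = 43.57 kip·ft (hogging).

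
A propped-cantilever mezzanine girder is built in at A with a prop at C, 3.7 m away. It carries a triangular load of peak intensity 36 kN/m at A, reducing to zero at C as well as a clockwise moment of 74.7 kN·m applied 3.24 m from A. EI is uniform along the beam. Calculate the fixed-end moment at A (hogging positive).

M_A = -2.762 kN·m

Release the roller at C. Primary structure: cantilever fixed at A.
Deflection at C on the released cantilever, summing each load's contribution:
  triangular load, peak 36 at the fixed end: w₀L⁴/(30EI) = 224.9/EI
  clockwise couple 74.7 at a = 3.24: M₀a(2L − a)/(2EI) = 503.4/EI
  δ_0 = 728.3/EI
Flexibility coefficient — unit upward force at C: δ_{CC} = L³/(3EI) = 16.88/EI.
The prop prevents deflection at C: R_C = δ_0/δ_{CC} = 728.3/16.88 = 43.14 kN.
Moment equilibrium about A: M_A = Σ(load moments about A) − R_C·L = 156.8 − 43.14×3.7 = -2.762 kN·m.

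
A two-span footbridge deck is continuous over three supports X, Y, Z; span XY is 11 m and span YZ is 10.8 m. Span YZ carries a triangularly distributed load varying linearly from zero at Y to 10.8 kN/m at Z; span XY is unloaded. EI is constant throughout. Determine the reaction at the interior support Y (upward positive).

R_Y = 26.12 kN

Take M_Y as the redundant. Released structure: two simple spans XY and YZ with a hinge at Y.
Discontinuity in slope at Y on the released structure — sum the simple-span end rotations:
  span YZ: triangular load, peak 10.8: 7w₀L³/(360EI) = 264.5/EI
  relative rotation θ_0 = (0 + 264.5)/EI = 264.5/EI
A unit hogging moment at Y produces rotation L₁/(3EI) + L₂/(3EI) = 7.267/EI.
Compatibility: M_Y·(L₁+L₂)/(3EI) = θ_0, giving M_Y = 36.4 kN·m (hogging).
Span XY, ΣM about X with M_Y applied at Y: R_Y^{XY}·11 = 0 + 36.4, so R_Y^{XY} = 3.31 kN and R_X = 0 − 3.31 = -3.31 kN.
Span YZ, ΣM about Z: R_Y^{YZ}·10.8 = 210 + 36.4, so R_Y^{YZ} = 22.81 kN and R_Z = 58.32 − 22.81 = 35.51 kN.
R_Y = 3.31 + 22.81 = 26.12 kN.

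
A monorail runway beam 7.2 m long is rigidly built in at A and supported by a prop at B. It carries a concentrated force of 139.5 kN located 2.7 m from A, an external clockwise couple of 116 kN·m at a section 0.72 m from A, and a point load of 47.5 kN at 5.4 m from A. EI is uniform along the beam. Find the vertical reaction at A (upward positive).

R_A = 126.6 kN

Choose R_B as the redundant. The primary structure is the cantilever fixed at A.
Primary-structure tip deflection at B by superposition:
  point load 139.5 at a = 2.7: Pa²(3L − a)/(6EI) = 3203/EI
  clockwise couple 116 at a = 0.72: M₀a(2L − a)/(2EI) = 571.3/EI
  point load 47.5 at a = 5.4: Pa²(3L − a)/(6EI) = 3740/EI
  δ_0 = 7514/EI
Tip deflection under a unit load at B: L³/(3EI) = 124.4/EI.
The prop prevents deflection at B: R_B = δ_0/δ_{BB} = 7514/124.4 = 60.4 kN.
Vertical equilibrium: R_A = ΣP − R_B = 187 − 60.4 = 126.6 kN.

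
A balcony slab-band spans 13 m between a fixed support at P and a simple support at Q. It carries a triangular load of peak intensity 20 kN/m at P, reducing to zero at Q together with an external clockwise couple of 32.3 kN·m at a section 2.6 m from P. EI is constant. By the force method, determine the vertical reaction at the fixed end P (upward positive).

R_P = 102.7 kN

Remove the prop at Q; the released (primary) structure is a cantilever built in at P.
Free-end deflection of the primary structure under the applied loading (downward +):
  triangular load, peak 20 at the fixed end: w₀L⁴/(30EI) = 19041/EI
  clockwise couple 32.3 at a = 2.6: M₀a(2L − a)/(2EI) = 982.6/EI
  δ_0 = 20023/EI
Flexibility coefficient — unit upward force at Q: δ_{QQ} = L³/(3EI) = 732.3/EI.
The prop prevents deflection at Q: R_Q = δ_0/δ_{QQ} = 20023/732.3 = 27.34 kN.
Vertical equilibrium: R_P = ΣP − R_Q = 130 − 27.34 = 102.7 kN.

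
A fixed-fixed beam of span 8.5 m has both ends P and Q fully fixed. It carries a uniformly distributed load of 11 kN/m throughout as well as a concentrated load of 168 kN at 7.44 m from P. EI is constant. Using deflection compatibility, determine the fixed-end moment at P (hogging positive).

Take the two fixed-end moments M_P, M_Q as redundants; the released structure is the simple span PQ.
End rotations of the released simple span under the applied load (×1/EI):
  at P: UDL 11: wL³/(24EI) = 281.5/EI
  at Q: UDL 11: wL³/(24EI) = 281.5/EI
  at P: point load 168 at a = 7.44: Pab(L + b)/(6LEI) = 248.4/EI
  at Q: point load 168 at a = 7.44: Pab(L + a)/(6LEI) = 414.1/EI
  θ_P0 = 529.8/EI,  θ_Q0 = 695.6/EI
Flexibility coefficients: a unit moment at one end gives L/(3EI) there and L/(6EI) at the far end, so f₁₁ = f₂₂ = 2.833/EI and f₁₂ = f₂₁ = 1.417/EI.
Compatibility — zero rotation at each built-in end:
  2.833 M_P + 1.417 M_Q = 529.8
  1.417 M_P + 2.833 M_Q = 695.6
Solving the pair gives M_P = 85.67 kN·m and M_Q = 202.7 kN·m (hogging).

M_P = 85.67 kN·m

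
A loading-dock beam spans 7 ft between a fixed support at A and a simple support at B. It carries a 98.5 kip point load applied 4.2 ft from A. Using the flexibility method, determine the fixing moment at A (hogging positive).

M_A = 115.8 kip·ft

Choose R_B as the redundant. The primary structure is the cantilever fixed at A.
Free-end deflection of the primary structure under the applied loading (downward +):
  point load 98.5 at a = 4.2: Pa²(3L − a)/(6EI) = 4865/EI
Tip deflection under a unit load at B: L³/(3EI) = 114.3/EI.
Compatibility at B: δ_0 − R_B·δ_{BB} = 0, so R_B = 4865/114.3 = 42.55 kip.
Moment equilibrium about A: M_A = Σ(load moments about A) − R_B·L = 413.7 − 42.55×7 = 115.8 kip·ft.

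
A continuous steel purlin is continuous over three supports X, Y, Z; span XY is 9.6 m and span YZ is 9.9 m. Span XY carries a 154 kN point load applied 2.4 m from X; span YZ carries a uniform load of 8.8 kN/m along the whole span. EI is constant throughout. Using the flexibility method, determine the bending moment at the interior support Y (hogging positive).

Release continuity at Y by inserting a hinge; the redundant is the internal moment M_Y. The primary structure is two simply-supported spans XY and YZ.
Rotations at Y on the released spans (each span's end-slope, ×1/EI):
  span XY: point load 154 at a = 2.4: Pab(L + a)/(6LEI) = 554.4/EI
  span YZ: UDL 8.8: wL³/(24EI) = 355.8/EI
  relative rotation θ_0 = (554.4 + 355.8)/EI = 910.2/EI
A unit hogging moment at Y produces rotation L₁/(3EI) + L₂/(3EI) = 6.5/EI.
Compatibility: M_Y·(L₁+L₂)/(3EI) = θ_0, giving M_Y = 140 kN·m (hogging).

M_Y = 140 kN·m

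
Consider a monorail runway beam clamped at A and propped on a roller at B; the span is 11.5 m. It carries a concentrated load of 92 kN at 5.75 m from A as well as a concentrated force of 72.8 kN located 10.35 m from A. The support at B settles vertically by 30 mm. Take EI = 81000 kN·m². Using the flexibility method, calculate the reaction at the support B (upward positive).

R_B = 85.87 kN

Take the reaction at B as the redundant and release it; the primary structure is a cantilever fixed at A.
Deflection at B on the released cantilever, summing each load's contribution:
  point load 92 at a = 5.75: Pa²(3L − a)/(6EI) = 14575/EI
  point load 72.8 at a = 10.35: Pa²(3L − a)/(6EI) = 31389/EI
  δ_0 = 45964/EI
Flexibility coefficient — unit upward force at B: δ_{BB} = L³/(3EI) = 507/EI.
With EI = 81000 kN·m²: δ_0 = 0.56746 m and δ_{BB} = 0.006259 m/kN.
Compatibility — the beam at B must follow the support down by 0.03 m: δ_0 − R_B·δ_{BB} = 0.03, so R_B = (0.56746 − 0.03)/0.006259 = 85.87 kN.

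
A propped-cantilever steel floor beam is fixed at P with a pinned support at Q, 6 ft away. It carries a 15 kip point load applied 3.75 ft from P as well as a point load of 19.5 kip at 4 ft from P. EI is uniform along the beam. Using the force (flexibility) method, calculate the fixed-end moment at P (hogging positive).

Take the reaction at Q as the redundant and release it; the primary structure is a cantilever fixed at P.
Deflection at Q on the released cantilever, summing each load's contribution:
  point load 15 at a = 3.75: Pa²(3L − a)/(6EI) = 501/EI
  point load 19.5 at a = 4: Pa²(3L − a)/(6EI) = 728/EI
  δ_0 = 1229/EI
Tip deflection under a unit load at Q: L³/(3EI) = 72/EI.
The prop prevents deflection at Q: R_Q = δ_0/δ_{QQ} = 1229/72 = 17.07 kip.
Moment equilibrium about P: M_P = Σ(load moments about P) − R_Q·L = 134.2 − 17.07×6 = 31.84 kip·ft.

M_P = 31.84 kip·ft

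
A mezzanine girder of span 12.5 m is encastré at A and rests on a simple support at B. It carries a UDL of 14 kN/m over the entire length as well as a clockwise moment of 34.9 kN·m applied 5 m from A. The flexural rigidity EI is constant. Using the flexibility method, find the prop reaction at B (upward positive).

Remove the prop at B; the released (primary) structure is a cantilever built in at A.
Primary-structure tip deflection at B by superposition:
  UDL 14: wL⁴/(8EI) = 42725/EI
  clockwise couple 34.9 at a = 5: M₀a(2L − a)/(2EI) = 1745/EI
  δ_0 = 44470/EI
Tip deflection under a unit load at B: L³/(3EI) = 651/EI.
Compatibility at B: δ_0 − R_B·δ_{BB} = 0, so R_B = 44470/651 = 68.31 kN.

R_B = 68.31 kN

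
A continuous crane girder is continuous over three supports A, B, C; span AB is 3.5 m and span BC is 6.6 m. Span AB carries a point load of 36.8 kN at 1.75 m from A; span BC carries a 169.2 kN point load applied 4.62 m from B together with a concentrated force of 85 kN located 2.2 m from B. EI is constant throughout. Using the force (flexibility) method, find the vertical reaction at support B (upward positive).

R_B = 202.7 kN

Insert a hinge at B; M_B is the redundant, and each span becomes simply supported.
Rotations at B on the released spans (each span's end-slope, ×1/EI):
  span AB: point load 36.8 at a = 1.75: Pab(L + a)/(6LEI) = 28.18/EI
  span BC: point load 169.2 at a = 4.62: Pab(L + b)/(6LEI) = 335.4/EI
  span BC: point load 85 at a = 2.2: Pab(L + b)/(6LEI) = 228.6/EI
  relative rotation θ_0 = (28.18 + 563.9)/EI = 592.1/EI
A unit hogging moment at B produces rotation L₁/(3EI) + L₂/(3EI) = 3.367/EI.
Slope continuity at B: θ_0 = M_B·3.367/EI, so M_B = 592.1/3.367 = 175.9 kN·m (hogging).
Span AB, ΣM about A with M_B applied at B: R_B^{AB}·3.5 = 64.4 + 175.9, so R_B^{AB} = 68.65 kN and R_A = 36.8 − 68.65 = -31.85 kN.
Span BC, ΣM about C: R_B^{BC}·6.6 = 709 + 175.9, so R_B^{BC} = 134.1 kN and R_C = 254.2 − 134.1 = 120.1 kN.
R_B = 68.65 + 134.1 = 202.7 kN.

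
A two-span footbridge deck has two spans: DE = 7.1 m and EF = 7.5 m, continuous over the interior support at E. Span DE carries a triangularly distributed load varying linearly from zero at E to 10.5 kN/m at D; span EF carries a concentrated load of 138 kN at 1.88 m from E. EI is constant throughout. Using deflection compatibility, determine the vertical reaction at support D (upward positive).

R_D = 10.43 kN

Release continuity at E by inserting a hinge; the redundant is the internal moment M_E. The primary structure is two simply-supported spans DE and EF.
End slopes at the hinge E, treating each span as simply supported:
  span DE: triangular load, peak 10.5: 7w₀L³/(360EI) = 73.07/EI
  span EF: point load 138 at a = 1.88: Pab(L + b)/(6LEI) = 425.1/EI
  relative rotation θ_0 = (73.07 + 425.1)/EI = 498.2/EI
A unit hogging moment at E produces rotation L₁/(3EI) + L₂/(3EI) = 4.867/EI.
Compatibility: M_E·(L₁+L₂)/(3EI) = θ_0, giving M_E = 102.4 kN·m (hogging).
Span DE, ΣM about D with M_E applied at E: R_E^{DE}·7.1 = 88.22 + 102.4, so R_E^{DE} = 26.84 kN and R_D = 37.27 − 26.84 = 10.43 kN.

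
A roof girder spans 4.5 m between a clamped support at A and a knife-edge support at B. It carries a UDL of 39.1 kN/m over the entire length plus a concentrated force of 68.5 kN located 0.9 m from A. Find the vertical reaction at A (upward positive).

Release the roller at B. Primary structure: cantilever fixed at A.
Deflection at B on the released cantilever, summing each load's contribution:
  UDL 39.1: wL⁴/(8EI) = 2004/EI
  point load 68.5 at a = 0.9: Pa²(3L − a)/(6EI) = 116.5/EI
  δ_0 = 2121/EI
Tip deflection under a unit load at B: L³/(3EI) = 30.38/EI.
The prop prevents deflection at B: R_B = δ_0/δ_{BB} = 2121/30.38 = 69.82 kN.
Vertical equilibrium: R_A = ΣP − R_B = 244.4 − 69.82 = 174.6 kN.

R_A = 174.6 kN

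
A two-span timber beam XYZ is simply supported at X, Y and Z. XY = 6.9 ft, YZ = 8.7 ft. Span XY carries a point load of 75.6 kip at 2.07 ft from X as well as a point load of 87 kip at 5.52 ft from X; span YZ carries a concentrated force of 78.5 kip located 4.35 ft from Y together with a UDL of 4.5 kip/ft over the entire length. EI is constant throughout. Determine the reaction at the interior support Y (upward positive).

R_Y = 194 kip

Release continuity at Y by inserting a hinge; the redundant is the internal moment M_Y. The primary structure is two simply-supported spans XY and YZ.
Rotations at Y on the released spans (each span's end-slope, ×1/EI):
  span XY: point load 75.6 at a = 2.07: Pab(L + a)/(6LEI) = 163.8/EI
  span XY: point load 87 at a = 5.52: Pab(L + a)/(6LEI) = 198.8/EI
  span YZ: point load 78.5 at a = 4.35: Pab(L + b)/(6LEI) = 371.4/EI
  span YZ: UDL 4.5: wL³/(24EI) = 123.5/EI
  relative rotation θ_0 = (362.6 + 494.8)/EI = 857.4/EI
A unit hogging moment at Y produces rotation L₁/(3EI) + L₂/(3EI) = 5.2/EI.
Compatibility: M_Y·(L₁+L₂)/(3EI) = θ_0, giving M_Y = 164.9 kip·ft (hogging).
Span XY, ΣM about X with M_Y applied at Y: R_Y^{XY}·6.9 = 636.7 + 164.9, so R_Y^{XY} = 116.2 kip and R_X = 162.6 − 116.2 = 46.42 kip.
Span YZ, ΣM about Z: R_Y^{YZ}·8.7 = 511.8 + 164.9, so R_Y^{YZ} = 77.78 kip and R_Z = 117.7 − 77.78 = 39.87 kip.
R_Y = 116.2 + 77.78 = 194 kip.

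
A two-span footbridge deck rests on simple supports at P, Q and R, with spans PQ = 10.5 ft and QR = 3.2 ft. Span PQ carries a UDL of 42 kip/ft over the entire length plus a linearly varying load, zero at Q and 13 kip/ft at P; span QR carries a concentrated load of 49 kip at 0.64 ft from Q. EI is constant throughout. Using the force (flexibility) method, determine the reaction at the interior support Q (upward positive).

Insert a hinge at Q; M_Q is the redundant, and each span becomes simply supported.
Rotations at Q on the released spans (each span's end-slope, ×1/EI):
  span PQ: UDL 42: wL³/(24EI) = 2026/EI
  span PQ: triangular load, peak 13: 7w₀L³/(360EI) = 292.6/EI
  span QR: point load 49 at a = 0.64: Pab(L + b)/(6LEI) = 24.08/EI
  relative rotation θ_0 = (2318 + 24.08)/EI = 2343/EI
A unit hogging moment at Q produces rotation L₁/(3EI) + L₂/(3EI) = 4.567/EI.
Slope continuity at Q: θ_0 = M_Q·4.567/EI, so M_Q = 2343/4.567 = 513 kip·ft (hogging).
Span PQ, ΣM about P with M_Q applied at Q: R_Q^{PQ}·10.5 = 2554 + 513, so R_Q^{PQ} = 292.1 kip and R_P = 509.2 − 292.1 = 217.1 kip.
Span QR, ΣM about R: R_Q^{QR}·3.2 = 125.4 + 513, so R_Q^{QR} = 199.5 kip and R_R = 49 − 199.5 = -150.5 kip.
R_Q = 292.1 + 199.5 = 491.6 kip.

R_Q = 491.6 kip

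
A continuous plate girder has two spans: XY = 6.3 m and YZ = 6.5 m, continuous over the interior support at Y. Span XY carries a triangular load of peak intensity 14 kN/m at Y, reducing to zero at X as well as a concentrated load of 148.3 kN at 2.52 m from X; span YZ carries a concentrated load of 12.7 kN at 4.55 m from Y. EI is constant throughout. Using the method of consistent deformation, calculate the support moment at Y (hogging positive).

Release continuity at Y by inserting a hinge; the redundant is the internal moment M_Y. The primary structure is two simply-supported spans XY and YZ.
Discontinuity in slope at Y on the released structure — sum the simple-span end rotations:
  span XY: triangular load, peak 14: w₀L³/(45EI) = 77.79/EI
  span XY: point load 148.3 at a = 2.52: Pab(L + a)/(6LEI) = 329.6/EI
  span YZ: point load 12.7 at a = 4.55: Pab(L + b)/(6LEI) = 24.41/EI
  relative rotation θ_0 = (407.4 + 24.41)/EI = 431.8/EI
A unit hogging moment at Y produces rotation L₁/(3EI) + L₂/(3EI) = 4.267/EI.
Compatibility: M_Y·(L₁+L₂)/(3EI) = θ_0, giving M_Y = 101.2 kN·m (hogging).

M_Y = 101.2 kN·m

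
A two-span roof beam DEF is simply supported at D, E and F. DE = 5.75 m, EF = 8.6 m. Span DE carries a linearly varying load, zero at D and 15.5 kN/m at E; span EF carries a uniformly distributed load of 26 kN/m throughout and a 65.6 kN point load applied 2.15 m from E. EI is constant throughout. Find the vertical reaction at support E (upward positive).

R_E = 252.6 kN

Insert a hinge at E; M_E is the redundant, and each span becomes simply supported.
Rotations at E on the released spans (each span's end-slope, ×1/EI):
  span DE: triangular load, peak 15.5: w₀L³/(45EI) = 65.48/EI
  span EF: UDL 26: wL³/(24EI) = 689.1/EI
  span EF: point load 65.6 at a = 2.15: Pab(L + b)/(6LEI) = 265.3/EI
  relative rotation θ_0 = (65.48 + 954.4)/EI = 1020/EI
A unit hogging moment at E produces rotation L₁/(3EI) + L₂/(3EI) = 4.783/EI.
Slope continuity at E: θ_0 = M_E·4.783/EI, so M_E = 1020/4.783 = 213.2 kN·m (hogging).
Span DE, ΣM about D with M_E applied at E: R_E^{DE}·5.75 = 170.8 + 213.2, so R_E^{DE} = 66.79 kN and R_D = 44.56 − 66.79 = -22.23 kN.
Span EF, ΣM about F: R_E^{EF}·8.6 = 1385 + 213.2, so R_E^{EF} = 185.8 kN and R_F = 289.2 − 185.8 = 103.4 kN.
R_E = 66.79 + 185.8 = 252.6 kN.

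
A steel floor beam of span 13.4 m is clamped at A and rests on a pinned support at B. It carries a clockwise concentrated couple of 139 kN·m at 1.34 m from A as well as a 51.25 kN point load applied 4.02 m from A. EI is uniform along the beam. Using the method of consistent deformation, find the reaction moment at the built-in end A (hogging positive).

M_A = 222 kN·m

Release the roller at B. Primary structure: cantilever fixed at A.
Deflection at B on the released cantilever, summing each load's contribution:
  clockwise couple 139 at a = 1.34: M₀a(2L − a)/(2EI) = 2371/EI
  point load 51.25 at a = 4.02: Pa²(3L − a)/(6EI) = 4994/EI
  δ_0 = 7365/EI
Tip deflection under a unit load at B: L³/(3EI) = 802/EI.
The prop prevents deflection at B: R_B = δ_0/δ_{BB} = 7365/802 = 9.183 kN.
Moment equilibrium about A: M_A = Σ(load moments about A) − R_B·L = 345 − 9.183×13.4 = 222 kN·m.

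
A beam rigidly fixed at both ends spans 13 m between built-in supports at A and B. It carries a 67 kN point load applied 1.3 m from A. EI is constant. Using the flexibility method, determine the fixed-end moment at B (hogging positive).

Take the two fixed-end moments M_A, M_B as redundants; the released structure is the simple span AB.
Simple-span end rotations at A and B under the given loads:
  at A: point load 67 at a = 1.3: Pab(L + b)/(6LEI) = 322.7/EI
  at B: point load 67 at a = 1.3: Pab(L + a)/(6LEI) = 186.8/EI
  θ_A0 = 322.7/EI,  θ_B0 = 186.8/EI
Flexibility coefficients: a unit moment at one end gives L/(3EI) there and L/(6EI) at the far end, so f₁₁ = f₂₂ = 4.333/EI and f₁₂ = f₂₁ = 2.167/EI.
Compatibility — zero rotation at each built-in end:
  4.333 M_A + 2.167 M_B = 322.7
  2.167 M_A + 4.333 M_B = 186.8
Solving the pair gives M_A = 70.55 kN·m and M_B = 7.839 kN·m (hogging).

M_B = 7.839 kN·m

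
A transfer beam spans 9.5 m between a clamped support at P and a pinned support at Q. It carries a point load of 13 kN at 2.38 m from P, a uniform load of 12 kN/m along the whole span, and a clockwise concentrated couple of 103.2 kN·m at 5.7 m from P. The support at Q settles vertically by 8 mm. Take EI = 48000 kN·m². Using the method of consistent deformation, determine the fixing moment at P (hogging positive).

M_P = 141.6 kN·m

Release the roller at Q. Primary structure: cantilever fixed at P.
Free-end deflection of the primary structure under the applied loading (downward +):
  point load 13 at a = 2.38: Pa²(3L − a)/(6EI) = 320.6/EI
  UDL 12: wL⁴/(8EI) = 12218/EI
  clockwise couple 103.2 at a = 5.7: M₀a(2L − a)/(2EI) = 3912/EI
  δ_0 = 16450/EI
Tip deflection under a unit load at Q: L³/(3EI) = 285.8/EI.
With EI = 48000 kN·m²: δ_0 = 0.34271 m and δ_{QQ} = 0.005954 m/kN.
Compatibility — the beam at Q must follow the support down by 0.008 m: δ_0 − R_Q·δ_{QQ} = 0.008, so R_Q = (0.34271 − 0.008)/0.005954 = 56.22 kN.
Moment equilibrium about P: M_P = Σ(load moments about P) − R_Q·L = 675.6 − 56.22×9.5 = 141.6 kN·m.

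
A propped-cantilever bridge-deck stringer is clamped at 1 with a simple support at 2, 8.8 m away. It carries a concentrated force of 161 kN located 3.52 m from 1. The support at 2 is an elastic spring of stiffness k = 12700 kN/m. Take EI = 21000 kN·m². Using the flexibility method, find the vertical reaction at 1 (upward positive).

R_1 = 127.8 kN

Release the roller at 2. Primary structure: cantilever fixed at 1.
Deflection at 2 on the released cantilever, summing each load's contribution:
  point load 161 at a = 3.52: Pa²(3L − a)/(6EI) = 7607/EI
Tip deflection under a unit load at 2: L³/(3EI) = 227.2/EI.
With EI = 21000 kN·m²: δ_0 = 0.36224 m and δ_{22} = 0.010817 m/kN.
Compatibility — the spring shortens by R_2/k under the reaction it provides: δ_0 − R_2·δ_{22} = R_2/k. With 1/k = 0.000079 m/kN, R_2 = δ_0 / (δ_{22} + 1/k) = 0.36224 / (0.010817 + 0.000079) = 33.25 kN.
Vertical equilibrium: R_1 = ΣP − R_2 = 161 − 33.25 = 127.8 kN.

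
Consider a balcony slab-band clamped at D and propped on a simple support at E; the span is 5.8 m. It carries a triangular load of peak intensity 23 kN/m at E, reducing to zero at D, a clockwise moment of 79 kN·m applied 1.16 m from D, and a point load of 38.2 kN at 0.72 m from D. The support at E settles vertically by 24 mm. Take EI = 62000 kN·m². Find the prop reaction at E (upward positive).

Release the roller at E. Primary structure: cantilever fixed at D.
Downward deflection at the released point E due to the loads:
  triangular load, peak 23 at the free end: 11w₀L⁴/(120EI) = 2386/EI
  clockwise couple 79 at a = 1.16: M₀a(2L − a)/(2EI) = 478.4/EI
  point load 38.2 at a = 0.72: Pa²(3L − a)/(6EI) = 55.05/EI
  δ_0 = 2919/EI
Flexibility coefficient — unit upward force at E: δ_{EE} = L³/(3EI) = 65.04/EI.
With EI = 62000 kN·m²: δ_0 = 0.047086 m and δ_{EE} = 0.001049 m/kN.
Compatibility — the beam at E must follow the support down by 0.024 m: δ_0 − R_E·δ_{EE} = 0.024, so R_E = (0.047086 − 0.024)/0.001049 = 22.01 kN.

R_E = 22.01 kN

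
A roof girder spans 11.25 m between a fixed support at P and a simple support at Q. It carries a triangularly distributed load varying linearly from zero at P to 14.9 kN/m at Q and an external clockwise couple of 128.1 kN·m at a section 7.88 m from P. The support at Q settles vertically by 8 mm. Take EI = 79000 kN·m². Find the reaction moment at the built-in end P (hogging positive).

M_P = 78.18 kN·m

Take the reaction at Q as the redundant and release it; the primary structure is a cantilever fixed at P.
Deflection at Q on the released cantilever, summing each load's contribution:
  triangular load, peak 14.9 at the free end: 11w₀L⁴/(120EI) = 21878/EI
  clockwise couple 128.1 at a = 7.88: M₀a(2L − a)/(2EI) = 7379/EI
  δ_0 = 29257/EI
Tip deflection under a unit load at Q: L³/(3EI) = 474.6/EI.
With EI = 79000 kN·m²: δ_0 = 0.37034 m and δ_{QQ} = 0.006008 m/kN.
Compatibility — the beam at Q must follow the support down by 0.008 m: δ_0 − R_Q·δ_{QQ} = 0.008, so R_Q = (0.37034 − 0.008)/0.006008 = 60.31 kN.
Moment equilibrium about P: M_P = Σ(load moments about P) − R_Q·L = 756.7 − 60.31×11.25 = 78.18 kN·m.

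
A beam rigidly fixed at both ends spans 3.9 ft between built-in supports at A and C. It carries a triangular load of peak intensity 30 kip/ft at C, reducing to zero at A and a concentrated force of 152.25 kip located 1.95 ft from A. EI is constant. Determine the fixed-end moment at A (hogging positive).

M_A = 89.43 kip·ft

Release both end moments; the primary structure is a simply-supported span AC with redundants M_A and M_C.
End rotations of the released simple span under the applied load (×1/EI):
  at A: triangular load, peak 30: 7w₀L³/(360EI) = 34.6/EI
  at C: triangular load, peak 30: w₀L³/(45EI) = 39.55/EI
  at A: point load 152.25 at a = 1.95: Pab(L + b)/(6LEI) = 144.7/EI
  at C: point load 152.25 at a = 1.95: Pab(L + a)/(6LEI) = 144.7/EI
  θ_A0 = 179.3/EI,  θ_C0 = 184.3/EI
Flexibility coefficients: a unit moment at one end gives L/(3EI) there and L/(6EI) at the far end, so f₁₁ = f₂₂ = 1.3/EI and f₁₂ = f₂₁ = 0.65/EI.
Compatibility — zero rotation at each built-in end:
  1.3 M_A + 0.65 M_C = 179.3
  0.65 M_A + 1.3 M_C = 184.3
Solving the pair gives M_A = 89.43 kip·ft and M_C = 97.04 kip·ft (hogging).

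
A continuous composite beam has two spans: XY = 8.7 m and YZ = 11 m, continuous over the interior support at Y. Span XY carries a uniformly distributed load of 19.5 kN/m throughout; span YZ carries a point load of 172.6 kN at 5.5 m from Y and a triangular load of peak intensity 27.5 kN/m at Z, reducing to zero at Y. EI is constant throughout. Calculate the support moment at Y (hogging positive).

M_Y = 388.6 kN·m

Insert a hinge at Y; M_Y is the redundant, and each span becomes simply supported.
Rotations at Y on the released spans (each span's end-slope, ×1/EI):
  span XY: UDL 19.5: wL³/(24EI) = 535/EI
  span YZ: point load 172.6 at a = 5.5: Pab(L + b)/(6LEI) = 1305/EI
  span YZ: triangular load, peak 27.5: 7w₀L³/(360EI) = 711.7/EI
  relative rotation θ_0 = (535 + 2017)/EI = 2552/EI
A unit hogging moment at Y produces rotation L₁/(3EI) + L₂/(3EI) = 6.567/EI.
Compatibility: M_Y·(L₁+L₂)/(3EI) = θ_0, giving M_Y = 388.6 kN·m (hogging).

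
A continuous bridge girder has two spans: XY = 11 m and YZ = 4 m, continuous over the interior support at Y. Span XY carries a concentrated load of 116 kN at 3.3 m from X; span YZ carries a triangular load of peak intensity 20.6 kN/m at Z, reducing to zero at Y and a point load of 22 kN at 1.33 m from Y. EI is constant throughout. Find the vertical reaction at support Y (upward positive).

Release continuity at Y by inserting a hinge; the redundant is the internal moment M_Y. The primary structure is two simply-supported spans XY and YZ.
Discontinuity in slope at Y on the released structure — sum the simple-span end rotations:
  span XY: point load 116 at a = 3.3: Pab(L + a)/(6LEI) = 638.6/EI
  span YZ: triangular load, peak 20.6: 7w₀L³/(360EI) = 25.64/EI
  span YZ: point load 22 at a = 1.33: Pab(L + b)/(6LEI) = 21.71/EI
  relative rotation θ_0 = (638.6 + 47.35)/EI = 686/EI
A unit hogging moment at Y produces rotation L₁/(3EI) + L₂/(3EI) = 5/EI.
Slope continuity at Y: θ_0 = M_Y·5/EI, so M_Y = 686/5 = 137.2 kN·m (hogging).
Span XY, ΣM about X with M_Y applied at Y: R_Y^{XY}·11 = 382.8 + 137.2, so R_Y^{XY} = 47.27 kN and R_X = 116 − 47.27 = 68.73 kN.
Span YZ, ΣM about Z: R_Y^{YZ}·4 = 113.7 + 137.2, so R_Y^{YZ} = 62.72 kN and R_Z = 63.2 − 62.72 = 0.4824 kN.
R_Y = 47.27 + 62.72 = 110 kN.

R_Y = 110 kN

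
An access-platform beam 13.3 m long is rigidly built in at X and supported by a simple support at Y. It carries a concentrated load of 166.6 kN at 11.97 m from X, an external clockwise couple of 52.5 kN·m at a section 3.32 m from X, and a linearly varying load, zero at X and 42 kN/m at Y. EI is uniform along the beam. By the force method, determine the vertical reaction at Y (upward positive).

Take the reaction at Y as the redundant and release it; the primary structure is a cantilever fixed at X.
Deflection at Y on the released cantilever, summing each load's contribution:
  point load 166.6 at a = 11.97: Pa²(3L − a)/(6EI) = 111118/EI
  clockwise couple 52.5 at a = 3.32: M₀a(2L − a)/(2EI) = 2029/EI
  triangular load, peak 42 at the free end: 11w₀L⁴/(120EI) = 120467/EI
  δ_0 = 233613/EI
Flexibility coefficient — unit upward force at Y: δ_{YY} = L³/(3EI) = 784.2/EI.
Compatibility at Y: δ_0 − R_Y·δ_{YY} = 0, so R_Y = 233613/784.2 = 297.9 kN.

R_Y = 297.9 kN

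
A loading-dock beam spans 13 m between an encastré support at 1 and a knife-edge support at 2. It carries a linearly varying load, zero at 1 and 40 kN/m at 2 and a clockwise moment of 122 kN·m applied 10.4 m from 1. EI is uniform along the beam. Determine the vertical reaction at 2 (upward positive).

R_2 = 156.5 kN

Take the reaction at 2 as the redundant and release it; the primary structure is a cantilever fixed at 1.
Downward deflection at the released point 2 due to the loads:
  triangular load, peak 40 at the free end: 11w₀L⁴/(120EI) = 104724/EI
  clockwise couple 122 at a = 10.4: M₀a(2L − a)/(2EI) = 9897/EI
  δ_0 = 114620/EI
Flexibility coefficient — unit upward force at 2: δ_{22} = L³/(3EI) = 732.3/EI.
Compatibility at 2: δ_0 − R_2·δ_{22} = 0, so R_2 = 114620/732.3 = 156.5 kN.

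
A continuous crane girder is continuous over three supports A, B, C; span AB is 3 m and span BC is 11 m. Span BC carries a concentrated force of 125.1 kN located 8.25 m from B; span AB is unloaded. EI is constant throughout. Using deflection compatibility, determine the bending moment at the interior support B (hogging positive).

M_B = 126.7 kN·m

Release continuity at B by inserting a hinge; the redundant is the internal moment M_B. The primary structure is two simply-supported spans AB and BC.
End slopes at the hinge B, treating each span as simply supported:
  span BC: point load 125.1 at a = 8.25: Pab(L + b)/(6LEI) = 591.3/EI
  relative rotation θ_0 = (0 + 591.3)/EI = 591.3/EI
A unit hogging moment at B produces rotation L₁/(3EI) + L₂/(3EI) = 4.667/EI.
Compatibility: M_B·(L₁+L₂)/(3EI) = θ_0, giving M_B = 126.7 kN·m (hogging).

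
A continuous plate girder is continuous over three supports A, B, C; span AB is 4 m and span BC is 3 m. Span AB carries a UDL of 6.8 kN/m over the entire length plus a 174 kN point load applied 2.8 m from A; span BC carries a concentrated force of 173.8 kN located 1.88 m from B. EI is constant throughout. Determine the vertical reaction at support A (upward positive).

Take M_B as the redundant. Released structure: two simple spans AB and BC with a hinge at B.
End slopes at the hinge B, treating each span as simply supported:
  span AB: UDL 6.8: wL³/(24EI) = 18.13/EI
  span AB: point load 174 at a = 2.8: Pab(L + a)/(6LEI) = 165.6/EI
  span BC: point load 173.8 at a = 1.88: Pab(L + b)/(6LEI) = 83.76/EI
  relative rotation θ_0 = (183.8 + 83.76)/EI = 267.5/EI
A unit hogging moment at B produces rotation L₁/(3EI) + L₂/(3EI) = 2.333/EI.
Compatibility: M_B·(L₁+L₂)/(3EI) = θ_0, giving M_B = 114.7 kN·m (hogging).
Span AB, ΣM about A with M_B applied at B: R_B^{AB}·4 = 541.6 + 114.7, so R_B^{AB} = 164.1 kN and R_A = 201.2 − 164.1 = 37.13 kN.

R_A = 37.13 kN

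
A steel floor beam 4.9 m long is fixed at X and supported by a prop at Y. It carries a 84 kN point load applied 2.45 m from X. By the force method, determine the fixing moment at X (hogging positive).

M_X = 77.17 kN·m

Release the roller at Y. Primary structure: cantilever fixed at X.
Downward deflection at the released point Y due to the loads:
  point load 84 at a = 2.45: Pa²(3L − a)/(6EI) = 1029/EI
Flexibility coefficient — unit upward force at Y: δ_{YY} = L³/(3EI) = 39.22/EI.
Compatibility at Y: δ_0 − R_Y·δ_{YY} = 0, so R_Y = 1029/39.22 = 26.25 kN.
Moment equilibrium about X: M_X = Σ(load moments about X) − R_Y·L = 205.8 − 26.25×4.9 = 77.17 kN·m.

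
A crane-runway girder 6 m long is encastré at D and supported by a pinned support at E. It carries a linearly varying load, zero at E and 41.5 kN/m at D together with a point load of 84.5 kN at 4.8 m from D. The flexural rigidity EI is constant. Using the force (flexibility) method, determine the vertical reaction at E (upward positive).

Take the reaction at E as the redundant and release it; the primary structure is a cantilever fixed at D.
Free-end deflection of the primary structure under the applied loading (downward +):
  triangular load, peak 41.5 at the fixed end: w₀L⁴/(30EI) = 1793/EI
  point load 84.5 at a = 4.8: Pa²(3L − a)/(6EI) = 4283/EI
  δ_0 = 6076/EI
Flexibility coefficient — unit upward force at E: δ_{EE} = L³/(3EI) = 72/EI.
The prop prevents deflection at E: R_E = δ_0/δ_{EE} = 6076/72 = 84.39 kN.

R_E = 84.39 kN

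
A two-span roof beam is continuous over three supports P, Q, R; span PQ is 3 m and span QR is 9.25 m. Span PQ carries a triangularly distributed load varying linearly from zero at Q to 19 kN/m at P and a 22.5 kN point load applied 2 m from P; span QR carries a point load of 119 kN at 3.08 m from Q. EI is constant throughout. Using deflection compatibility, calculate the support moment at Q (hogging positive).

M_Q = 159.4 kN·m

Take M_Q as the redundant. Released structure: two simple spans PQ and QR with a hinge at Q.
End slopes at the hinge Q, treating each span as simply supported:
  span PQ: triangular load, peak 19: 7w₀L³/(360EI) = 9.975/EI
  span PQ: point load 22.5 at a = 2: Pab(L + a)/(6LEI) = 12.5/EI
  span QR: point load 119 at a = 3.08: Pab(L + b)/(6LEI) = 628.3/EI
  relative rotation θ_0 = (22.48 + 628.3)/EI = 650.8/EI
A unit hogging moment at Q produces rotation L₁/(3EI) + L₂/(3EI) = 4.083/EI.
Compatibility: M_Q·(L₁+L₂)/(3EI) = θ_0, giving M_Q = 159.4 kN·m (hogging).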